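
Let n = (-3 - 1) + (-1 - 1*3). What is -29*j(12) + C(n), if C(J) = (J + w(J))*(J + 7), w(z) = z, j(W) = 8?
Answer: -216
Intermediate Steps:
n = -8 (n = -4 + (-1 - 3) = -4 - 4 = -8)
C(J) = 2*J*(7 + J) (C(J) = (J + J)*(J + 7) = (2*J)*(7 + J) = 2*J*(7 + J))
-29*j(12) + C(n) = -29*8 + 2*(-8)*(7 - 8) = -232 + 2*(-8)*(-1) = -232 + 16 = -216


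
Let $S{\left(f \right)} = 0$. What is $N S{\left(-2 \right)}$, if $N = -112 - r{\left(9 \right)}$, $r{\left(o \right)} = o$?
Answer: $0$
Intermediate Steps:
$N = -121$ ($N = -112 - 9 = -121$)
$N S{\left(-2 \right)} = \left(-121\right) 0 = 0$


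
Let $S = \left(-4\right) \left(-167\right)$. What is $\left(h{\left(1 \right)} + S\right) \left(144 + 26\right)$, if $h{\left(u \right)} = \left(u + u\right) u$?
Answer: $113900$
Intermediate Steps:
$h{\left(u \right)} = 2 u^{2}$ ($h{\left(u \right)} = 2 u u = 2 u^{2}$)
$S = 668$
$\left(h{\left(1 \right)} + S\right) \left(144 + 26\right) = \left(2 \cdot 1^{2} + 668\right) \left(144 + 26\right) = \left(2 \cdot 1 + 668\right) 170 = \left(2 + 668\right) 170 = 670 \cdot 170 = 113900$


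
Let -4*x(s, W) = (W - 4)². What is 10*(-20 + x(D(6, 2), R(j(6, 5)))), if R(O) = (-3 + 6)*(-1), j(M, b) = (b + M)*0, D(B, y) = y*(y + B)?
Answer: -645/2 ≈ -322.50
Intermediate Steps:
D(B, y) = y*(B + y)
j(M, b) = 0 (j(M, b) = (M + b)*0 = 0)
R(O) = -3 (R(O) = 3*(-1) = -3)
x(s, W) = -(-4 + W)²/4 (x(s, W) = -(W - 4)²/4 = -(-4 + W)²/4)
10*(-20 + x(D(6, 2), R(j(6, 5)))) = 10*(-20 - (-4 - 3)²/4) = 10*(-20 - ¼*(-7)²) = 10*(-20 - ¼*49) = 10*(-20 - 49/4) = 10*(-129/4) = -645/2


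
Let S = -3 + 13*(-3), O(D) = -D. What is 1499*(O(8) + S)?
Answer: -74950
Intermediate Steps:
S = -42 (S = -3 - 39 = -42)
1499*(O(8) + S) = 1499*(-1*8 - 42) = 1499*(-8 - 42) = 1499*(-50) = -74950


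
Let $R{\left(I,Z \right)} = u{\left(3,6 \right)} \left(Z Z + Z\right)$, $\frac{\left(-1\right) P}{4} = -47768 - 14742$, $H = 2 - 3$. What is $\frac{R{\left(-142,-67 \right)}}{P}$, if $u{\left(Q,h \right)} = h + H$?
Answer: $\frac{2211}{25004} \approx 0.088426$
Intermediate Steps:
$H = -1$ ($H = 2 - 3 = -1$)
$P = 250040$ ($P = - 4 \left(-47768 - 14742\right) = \left(-4\right) \left(-62510\right) = 250040$)
$u{\left(Q,h \right)} = -1 + h$ ($u{\left(Q,h \right)} = h - 1 = -1 + h$)
$R{\left(I,Z \right)} = 5 Z + 5 Z^{2}$ ($R{\left(I,Z \right)} = \left(-1 + 6\right) \left(Z Z + Z\right) = 5 \left(Z^{2} + Z\right) = 5 \left(Z + Z^{2}\right) = 5 Z + 5 Z^{2}$)
$\frac{R{\left(-142,-67 \right)}}{P} = \frac{5 \left(-67\right) \left(1 - 67\right)}{250040} = 5 \left(-67\right) \left(-66\right) \frac{1}{250040} = 22110 \cdot \frac{1}{250040} = \frac{2211}{25004}$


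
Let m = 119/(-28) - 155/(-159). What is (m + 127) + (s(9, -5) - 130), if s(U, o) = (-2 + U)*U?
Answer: 36077/636 ≈ 56.725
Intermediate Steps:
s(U, o) = U*(-2 + U)
m = -2083/636 (m = 119*(-1/28) - 155*(-1/159) = -17/4 + 155/159 = -2083/636 ≈ -3.2752)
(m + 127) + (s(9, -5) - 130) = (-2083/636 + 127) + (9*(-2 + 9) - 130) = 78689/636 + (9*7 - 130) = 78689/636 + (63 - 130) = 78689/636 - 67 = 36077/636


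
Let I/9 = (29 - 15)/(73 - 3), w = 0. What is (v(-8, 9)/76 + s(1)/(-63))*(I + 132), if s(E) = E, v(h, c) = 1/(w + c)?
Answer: -5129/2660 ≈ -1.9282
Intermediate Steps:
v(h, c) = 1/c (v(h, c) = 1/(0 + c) = 1/c)
I = 9/5 (I = 9*((29 - 15)/(73 - 3)) = 9*(14/70) = 9*(14*(1/70)) = 9*(⅕) = 9/5 ≈ 1.8000)
(v(-8, 9)/76 + s(1)/(-63))*(I + 132) = (1/(9*76) + 1/(-63))*(9/5 + 132) = ((⅑)*(1/76) + 1*(-1/63))*(669/5) = (1/684 - 1/63)*(669/5) = -23/1596*669/5 = -5129/2660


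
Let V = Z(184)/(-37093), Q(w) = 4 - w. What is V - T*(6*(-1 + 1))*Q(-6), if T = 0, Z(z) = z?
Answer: -184/37093 ≈ -0.0049605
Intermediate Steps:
V = -184/37093 (V = 184/(-37093) = 184*(-1/37093) = -184/37093 ≈ -0.0049605)
V - T*(6*(-1 + 1))*Q(-6) = -184/37093 - 0*(6*(-1 + 1))*(4 - 1*(-6)) = -184/37093 - 0*(6*0)*(4 + 6) = -184/37093 - 0*0*10 = -184/37093 - 0*10 = -184/37093 - 1*0 = -184/37093 + 0 = -184/37093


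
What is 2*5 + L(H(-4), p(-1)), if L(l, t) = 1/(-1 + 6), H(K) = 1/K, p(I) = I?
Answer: 51/5 ≈ 10.200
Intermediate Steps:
L(l, t) = 1/5
2*5 + L(H(-4), p(-1)) = 2*5 + 1/5 = 10 + 1/5 = 51/5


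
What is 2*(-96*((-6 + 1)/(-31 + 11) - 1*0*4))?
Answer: -48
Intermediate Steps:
2*(-96*((-6 + 1)/(-31 + 11) - 1*0*4)) = 2*(-96*(-5/(-20) + 0*4)) = 2*(-96*(-5*(-1/20) + 0)) = 2*(-96*(¼ + 0)) = 2*(-96*¼) = 2*(-24) = -48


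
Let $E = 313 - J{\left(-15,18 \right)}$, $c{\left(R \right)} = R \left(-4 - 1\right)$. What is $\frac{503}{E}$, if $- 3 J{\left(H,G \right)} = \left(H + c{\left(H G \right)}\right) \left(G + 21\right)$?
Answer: $\frac{503}{17668} \approx 0.02847$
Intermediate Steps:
$c{\left(R \right)} = - 5 R$ ($c{\left(R \right)} = R \left(-5\right) = - 5 R$)
$J{\left(H,G \right)} = - \frac{\left(21 + G\right) \left(H - 5 G H\right)}{3}$ ($J{\left(H,G \right)} = - \frac{\left(H - 5 H G\right) \left(G + 21\right)}{3} = - \frac{\left(H - 5 G H\right) \left(21 + G\right)}{3} = - \frac{\left(21 + G\right) \left(H - 5 G H\right)}{3}$)
$E = 17668$ ($E = 313 - \frac{1}{3} \left(-15\right) \left(-21 + 5 \cdot 18^{2} + 104 \cdot 18\right) = 313 - \frac{1}{3} \left(-15\right) \left(-21 + 5 \cdot 324 + 1872\right) = 313 - \frac{1}{3} \left(-15\right) \left(-21 + 1620 + 1872\right) = 313 - \frac{1}{3} \left(-15\right) 3471 = 313 - -17355 = 313 + 17355 = 17668$)
$\frac{503}{E} = \frac{503}{17668}$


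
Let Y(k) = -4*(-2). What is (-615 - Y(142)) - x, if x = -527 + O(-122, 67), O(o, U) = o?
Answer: 26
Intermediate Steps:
Y(k) = 8
x = -649 (x = -527 - 122 = -649)
(-615 - Y(142)) - x = (-615 - 1*8) - 1*(-649) = (-615 - 8) + 649 = -623 + 649 = 26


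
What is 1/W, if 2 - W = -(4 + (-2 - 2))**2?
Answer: 1/2 ≈ 0.50000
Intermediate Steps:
W = 2 (W = 2 - (-1)*(4 + (-2 - 2))**2 = 2 - (-1)*(4 - 4)**2 = 2 - (-1)*0**2 = 2 - (-1)*0 = 2 - 1*0 = 2 + 0 = 2)
1/W = 1/2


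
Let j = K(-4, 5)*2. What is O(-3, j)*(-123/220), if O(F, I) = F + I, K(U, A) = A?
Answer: -861/220 ≈ -3.9136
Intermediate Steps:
j = 10 (j = 5*2 = 10)
O(-3, j)*(-123/220) = (-3 + 10)*(-123/220) = 7*(-123*1/220) = 7*(-123/220) = -861/220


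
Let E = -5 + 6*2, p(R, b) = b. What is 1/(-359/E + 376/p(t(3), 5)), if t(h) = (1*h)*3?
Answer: 35/837 ≈ 0.041816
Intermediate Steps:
t(h) = 3*h (t(h) = h*3 = 3*h)
E = 7 (E = -5 + 12 = 7)
1/(-359/E + 376/p(t(3), 5)) = 1/(-359/7 + 376/5) = 1/(837/35) = 35/837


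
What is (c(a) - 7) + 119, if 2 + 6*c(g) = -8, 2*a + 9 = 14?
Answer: 331/3 ≈ 110.33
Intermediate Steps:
a = 5/2 (a = -9/2 + (½)*14 = -9/2 + 7 = 5/2 ≈ 2.5000)
c(g) = -5/3 (c(g) = -⅓ + (⅙)*(-8) = -⅓ - 4/3 = -5/3)
(c(a) - 7) + 119 = (-5/3 - 7) + 119 = -26/3 + 119 = 331/3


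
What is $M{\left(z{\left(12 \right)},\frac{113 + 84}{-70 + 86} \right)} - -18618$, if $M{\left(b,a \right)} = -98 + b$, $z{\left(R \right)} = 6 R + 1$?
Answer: $18593$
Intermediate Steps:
$z{\left(R \right)} = 1 + 6 R$
$M{\left(z{\left(12 \right)},\frac{113 + 84}{-70 + 86} \right)} - -18618 = \left(-98 + \left(1 + 6 \cdot 12\right)\right) - -18618 = \left(-98 + \left(1 + 72\right)\right) + 18618 = \left(-98 + 73\right) + 18618 = -25 + 18618 = 18593$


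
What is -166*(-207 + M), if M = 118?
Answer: 14774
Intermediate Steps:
-166*(-207 + M) = -166*(-207 + 118) = -166*(-89) = 14774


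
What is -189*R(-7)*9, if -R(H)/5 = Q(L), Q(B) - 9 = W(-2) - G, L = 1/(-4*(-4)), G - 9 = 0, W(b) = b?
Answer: -17010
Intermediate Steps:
G = 9 (G = 9 + 0 = 9)
L = 1/16 ≈ 0.062500
Q(B) = -2 (Q(B) = 9 + (-2 - 1*9) = 9 + (-2 - 9) = 9 - 11 = -2)
R(H) = 10 (R(H) = -5*(-2) = 10)
-189*R(-7)*9 = -189*10*9 = -1890*9 = -17010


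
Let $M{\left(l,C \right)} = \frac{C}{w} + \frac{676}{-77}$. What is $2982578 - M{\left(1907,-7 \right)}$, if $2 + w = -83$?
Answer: $\frac{19521029931}{6545} \approx 2.9826 \cdot 10^{6}$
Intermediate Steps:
$w = -85$ ($w = -2 - 83 = -85$)
$M{\left(l,C \right)} = - \frac{676}{77} - \frac{C}{85}$ ($M{\left(l,C \right)} = \frac{C}{-85} + \frac{676}{-77} = C \left(- \frac{1}{85}\right) + 676 \left(- \frac{1}{77}\right) = - \frac{C}{85} - \frac{676}{77} = - \frac{676}{77} - \frac{C}{85}$)
$2982578 - M{\left(1907,-7 \right)} = 2982578 - \left(- \frac{676}{77} - - \frac{7}{85}\right) = 2982578 - \left(- \frac{676}{77} + \frac{7}{85}\right) = 2982578 - - \frac{56921}{6545} = 2982578 + \frac{56921}{6545} = \frac{19521029931}{6545}$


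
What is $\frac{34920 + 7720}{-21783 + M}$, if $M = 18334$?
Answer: $- \frac{42640}{3449} \approx -12.363$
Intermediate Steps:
$\frac{34920 + 7720}{-21783 + M} = \frac{34920 + 7720}{-21783 + 18334} = \frac{42640}{-3449} = 42640 \left(- \frac{1}{3449}\right) = - \frac{42640}{3449}$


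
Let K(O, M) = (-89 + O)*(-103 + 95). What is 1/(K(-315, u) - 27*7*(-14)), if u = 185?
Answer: 1/5878 ≈ 0.00017013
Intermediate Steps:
K(O, M) = 712 - 8*O (K(O, M) = (-89 + O)*(-8) = 712 - 8*O)
1/(K(-315, u) - 27*7*(-14)) = 1/((712 - 8*(-315)) - 27*7*(-14)) = 1/((712 + 2520) - 189*(-14)) = 1/(3232 + 2646) = 1/5878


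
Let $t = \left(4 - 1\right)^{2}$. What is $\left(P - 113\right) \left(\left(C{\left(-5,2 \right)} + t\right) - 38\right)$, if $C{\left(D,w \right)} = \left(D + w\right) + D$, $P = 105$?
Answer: $296$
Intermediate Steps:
$C{\left(D,w \right)} = w + 2 D$
$t = 9$ ($t = 3^{2} = 9$)
$\left(P - 113\right) \left(\left(C{\left(-5,2 \right)} + t\right) - 38\right) = \left(105 - 113\right) \left(\left(\left(2 + 2 \left(-5\right)\right) + 9\right) - 38\right) = - 8 \left(\left(\left(2 - 10\right) + 9\right) - 38\right) = - 8 \left(\left(-8 + 9\right) - 38\right) = - 8 \left(1 - 38\right) = \left(-8\right) \left(-37\right) = 296$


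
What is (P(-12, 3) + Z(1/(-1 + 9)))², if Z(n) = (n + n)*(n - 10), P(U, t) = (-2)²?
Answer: 2401/1024 ≈ 2.3447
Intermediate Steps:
P(U, t) = 4
Z(n) = 2*n*(-10 + n) (Z(n) = (2*n)*(-10 + n) = 2*n*(-10 + n))
(P(-12, 3) + Z(1/(-1 + 9)))² = (4 + 2*(-10 + 1/(-1 + 9))/(-1 + 9))² = (4 + 2*(-10 + 1/8)/8)² = (4 + 2*(⅛)*(-10 + ⅛))² = (4 + 2*(⅛)*(-79/8))² = (4 - 79/32)² = (49/32)² = 2401/1024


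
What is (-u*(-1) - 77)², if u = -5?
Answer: 6724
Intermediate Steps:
(-u*(-1) - 77)² = (-1*(-5)*(-1) - 77)² = (5*(-1) - 77)² = (-5 - 77)² = (-82)² = 6724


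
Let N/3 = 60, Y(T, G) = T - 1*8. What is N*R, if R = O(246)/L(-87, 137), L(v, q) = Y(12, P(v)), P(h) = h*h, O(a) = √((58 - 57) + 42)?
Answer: 45*√43 ≈ 295.08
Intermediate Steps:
O(a) = √43 (O(a) = √(1 + 42) = √43)
P(h) = h²
Y(T, G) = -8 + T (Y(T, G) = T - 8 = -8 + T)
L(v, q) = 4 (L(v, q) = -8 + 12 = 4)
N = 180 (N = 3*60 = 180)
R = √43/4 ≈ 1.6394
N*R = 180*(√43/4) = 45*√43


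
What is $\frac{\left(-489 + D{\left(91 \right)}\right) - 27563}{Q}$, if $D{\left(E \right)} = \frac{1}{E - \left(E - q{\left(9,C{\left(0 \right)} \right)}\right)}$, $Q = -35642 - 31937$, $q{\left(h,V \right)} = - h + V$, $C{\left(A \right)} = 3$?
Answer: $\frac{168313}{405474} \approx 0.4151$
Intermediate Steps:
$q{\left(h,V \right)} = V - h$
$Q = -67579$ ($Q = -35642 - 31937 = -67579$)
$D{\left(E \right)} = - \frac{1}{6}$ ($D{\left(E \right)} = \frac{1}{E - \left(6 + E\right)} = \frac{1}{-6} = - \frac{1}{6}$)
$\frac{\left(-489 + D{\left(91 \right)}\right) - 27563}{Q} = \frac{\left(-489 - \frac{1}{6}\right) - 27563}{-67579} = \left(- \frac{2935}{6} - 27563\right) \left(- \frac{1}{67579}\right) = \left(- \frac{168313}{6}\right) \left(- \frac{1}{67579}\right) = \frac{168313}{405474}$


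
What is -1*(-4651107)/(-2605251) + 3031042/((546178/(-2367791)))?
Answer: -3116260103819442128/237155130113 ≈ -1.3140e+7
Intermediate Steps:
-1*(-4651107)/(-2605251) + 3031042/((546178/(-2367791))) = 4651107*(-1/2605251) + 3031042/((546178*(-1/2367791))) = -1550369/868417 + 3031042/(-546178/2367791) = -1550369/868417 + 3031042*(-2367791/546178) = -1550369/868417 - 3588436984111/273089 = -3116260103819442128/237155130113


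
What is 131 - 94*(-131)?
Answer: 12445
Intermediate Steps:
131 - 94*(-131) = 131 + 12314 = 12445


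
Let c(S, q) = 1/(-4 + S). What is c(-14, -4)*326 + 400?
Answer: 3437/9 ≈ 381.89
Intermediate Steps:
c(-14, -4)*326 + 400 = 326/(-4 - 14) + 400 = 326/(-18) + 400 = -1/18*326 + 400 = -163/9 + 400 = 3437/9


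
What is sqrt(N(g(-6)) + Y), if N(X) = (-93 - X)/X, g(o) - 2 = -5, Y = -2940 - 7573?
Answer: I*sqrt(10483) ≈ 102.39*I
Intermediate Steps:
Y = -10513
g(o) = -3 (g(o) = 2 - 5 = -3)
N(X) = (-93 - X)/X
sqrt(N(g(-6)) + Y) = sqrt((-93 - 1*(-3))/(-3) - 10513) = sqrt(-(-93 + 3)/3 - 10513) = sqrt(-1/3*(-90) - 10513) = sqrt(30 - 10513) = sqrt(-10483) = I*sqrt(10483)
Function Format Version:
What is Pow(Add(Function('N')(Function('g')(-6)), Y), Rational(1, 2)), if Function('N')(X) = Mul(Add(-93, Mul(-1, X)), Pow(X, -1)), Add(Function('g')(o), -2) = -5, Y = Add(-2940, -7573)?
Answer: Mul(I, Pow(10483, Rational(1, 2))) ≈ Mul(102.39, I)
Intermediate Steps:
Y = -10513
Function('g')(o) = -3 (Function('g')(o) = Add(2, -5) = -3)
Function('N')(X) = Mul(Pow(X, -1), Add(-93, Mul(-1, X)))
Pow(Add(Function('N')(Function('g')(-6)), Y), Rational(1, 2)) = Pow(Add(Mul(Pow(-3, -1), Add(-93, Mul(-1, -3))), -10513), Rational(1, 2)) = Pow(Add(Mul(Rational(-1, 3), Add(-93, 3)), -10513), Rational(1, 2)) = Pow(Add(Mul(Rational(-1, 3), -90), -10513), Rational(1, 2)) = Pow(Add(30, -10513), Rational(1, 2)) = Pow(-10483, Rational(1, 2)) = Mul(I, Pow(10483, Rational(1, 2)))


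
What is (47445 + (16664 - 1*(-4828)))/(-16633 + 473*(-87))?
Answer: -68937/57784 ≈ -1.1930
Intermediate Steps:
(47445 + (16664 - 1*(-4828)))/(-16633 + 473*(-87)) = (47445 + (16664 + 4828))/(-16633 - 41151) = (47445 + 21492)/(-57784) = 68937*(-1/57784) = -68937/57784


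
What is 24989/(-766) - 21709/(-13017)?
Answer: -308652719/9971022 ≈ -30.955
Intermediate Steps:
24989/(-766) - 21709/(-13017) = 24989*(-1/766) - 21709*(-1/13017) = -24989/766 + 21709/13017 = -308652719/9971022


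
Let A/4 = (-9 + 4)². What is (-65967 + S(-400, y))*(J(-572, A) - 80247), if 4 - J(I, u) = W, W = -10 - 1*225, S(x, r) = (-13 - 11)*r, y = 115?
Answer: 5498709816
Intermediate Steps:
A = 100 (A = 4*(-9 + 4)² = 4*(-5)² = 4*25 = 100)
S(x, r) = -24*r
W = -235 (W = -10 - 225 = -235)
J(I, u) = 239 (J(I, u) = 4 - 1*(-235) = 4 + 235 = 239)
(-65967 + S(-400, y))*(J(-572, A) - 80247) = (-65967 - 24*115)*(239 - 80247) = (-65967 - 2760)*(-80008) = -68727*(-80008) = 5498709816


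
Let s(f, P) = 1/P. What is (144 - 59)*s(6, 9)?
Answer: 85/9 ≈ 9.4444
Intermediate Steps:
(144 - 59)*s(6, 9) = (144 - 59)/9 = 85*(⅑) = 85/9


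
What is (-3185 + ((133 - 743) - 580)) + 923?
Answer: -3452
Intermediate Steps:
(-3185 + ((133 - 743) - 580)) + 923 = (-3185 + (-610 - 580)) + 923 = (-3185 - 1190) + 923 = -4375 + 923 = -3452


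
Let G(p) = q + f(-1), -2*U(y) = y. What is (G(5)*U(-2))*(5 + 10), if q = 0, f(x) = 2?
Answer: 30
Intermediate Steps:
U(y) = -y/2
G(p) = 2 (G(p) = 0 + 2 = 2)
(G(5)*U(-2))*(5 + 10) = (2*(-1/2*(-2)))*(5 + 10) = (2*1)*15 = 2*15 = 30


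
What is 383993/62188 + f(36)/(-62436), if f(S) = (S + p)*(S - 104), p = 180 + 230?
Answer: 6465256153/970692492 ≈ 6.6605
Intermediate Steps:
p = 410
f(S) = (-104 + S)*(410 + S) (f(S) = (S + 410)*(S - 104) = (410 + S)*(-104 + S) = (-104 + S)*(410 + S))
383993/62188 + f(36)/(-62436) = 383993/62188 + (-42640 + 36² + 306*36)/(-62436) = 383993*(1/62188) + (-42640 + 1296 + 11016)*(-1/62436) = 383993/62188 - 30328*(-1/62436) = 383993/62188 + 7582/15609 = 6465256153/970692492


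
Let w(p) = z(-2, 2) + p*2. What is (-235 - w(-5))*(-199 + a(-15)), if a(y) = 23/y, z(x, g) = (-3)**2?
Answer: 234624/5 ≈ 46925.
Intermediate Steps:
z(x, g) = 9
w(p) = 9 + 2*p (w(p) = 9 + p*2 = 9 + 2*p)
(-235 - w(-5))*(-199 + a(-15)) = (-235 - (9 + 2*(-5)))*(-199 + 23/(-15)) = (-235 - (9 - 10))*(-199 + 23*(-1/15)) = (-235 - 1*(-1))*(-199 - 23/15) = (-235 + 1)*(-3008/15) = -234*(-3008/15) = 234624/5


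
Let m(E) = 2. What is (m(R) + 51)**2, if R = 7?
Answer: 2809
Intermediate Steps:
(m(R) + 51)**2 = (2 + 51)**2 = 53**2 = 2809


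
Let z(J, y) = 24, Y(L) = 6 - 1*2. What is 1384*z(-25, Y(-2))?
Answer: 33216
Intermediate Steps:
Y(L) = 4 (Y(L) = 6 - 2 = 4)
1384*z(-25, Y(-2)) = 1384*24 = 33216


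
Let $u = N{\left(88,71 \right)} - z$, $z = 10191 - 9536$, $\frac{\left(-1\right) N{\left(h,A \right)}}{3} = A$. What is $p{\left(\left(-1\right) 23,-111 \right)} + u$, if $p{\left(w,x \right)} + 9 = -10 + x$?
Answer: $-998$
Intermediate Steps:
$p{\left(w,x \right)} = -19 + x$ ($p{\left(w,x \right)} = -9 + \left(-10 + x\right) = -19 + x$)
$N{\left(h,A \right)} = - 3 A$
$z = 655$
$u = -868$ ($u = \left(-3\right) 71 - 655 = -213 - 655 = -868$)
$p{\left(\left(-1\right) 23,-111 \right)} + u = \left(-19 - 111\right) - 868 = -130 - 868 = -998$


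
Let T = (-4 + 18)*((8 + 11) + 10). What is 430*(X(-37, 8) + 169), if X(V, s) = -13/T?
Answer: 14749215/203 ≈ 72656.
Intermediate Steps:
T = 406 (T = 14*(19 + 10) = 14*29 = 406)
X(V, s) = -13/406
430*(X(-37, 8) + 169) = 430*(-13/406 + 169) = 430*(68601/406) = 14749215/203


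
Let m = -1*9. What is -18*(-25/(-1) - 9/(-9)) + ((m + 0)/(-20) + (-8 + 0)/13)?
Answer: -121723/260 ≈ -468.17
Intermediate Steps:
m = -9
-18*(-25/(-1) - 9/(-9)) + ((m + 0)/(-20) + (-8 + 0)/13) = -18*(-25/(-1) - 9/(-9)) + ((-9 + 0)/(-20) + (-8 + 0)/13) = -18*(-25*(-1) - 9*(-⅑)) + (-9*(-1/20) - 8*1/13) = -18*(25 + 1) + (9/20 - 8/13) = -18*26 - 43/260 = -468 - 43/260 = -121723/260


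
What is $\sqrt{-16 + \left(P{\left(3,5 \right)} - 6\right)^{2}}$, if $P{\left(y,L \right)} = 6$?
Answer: $4 i \approx 4.0 i$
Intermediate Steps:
$\sqrt{-16 + \left(P{\left(3,5 \right)} - 6\right)^{2}} = \sqrt{-16 + \left(6 - 6\right)^{2}} = \sqrt{-16 + 0^{2}} = \sqrt{-16 + 0} = \sqrt{-16} = 4 i$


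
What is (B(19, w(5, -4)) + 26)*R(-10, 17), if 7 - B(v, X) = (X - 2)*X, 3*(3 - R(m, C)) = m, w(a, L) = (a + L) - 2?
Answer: 190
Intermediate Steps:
w(a, L) = -2 + L + a (w(a, L) = (L + a) - 2 = -2 + L + a)
R(m, C) = 3 - m/3
B(v, X) = 7 - X*(-2 + X) (B(v, X) = 7 - (X - 2)*X = 7 - (-2 + X)*X = 7 - X*(-2 + X))
(B(19, w(5, -4)) + 26)*R(-10, 17) = ((7 - (-2 - 4 + 5)**2 + 2*(-2 - 4 + 5)) + 26)*(3 - 1/3*(-10)) = ((7 - 1*(-1)**2 + 2*(-1)) + 26)*(3 + 10/3) = ((7 - 1*1 - 2) + 26)*(19/3) = ((7 - 1 - 2) + 26)*(19/3) = (4 + 26)*(19/3) = 30*(19/3) = 190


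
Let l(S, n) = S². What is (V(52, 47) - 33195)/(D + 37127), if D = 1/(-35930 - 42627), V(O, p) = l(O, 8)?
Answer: -2395281487/2916585738 ≈ -0.82126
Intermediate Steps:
V(O, p) = O²
D = -1/78557 (D = 1/(-78557) = -1/78557 ≈ -1.2730e-5)
(V(52, 47) - 33195)/(D + 37127) = (52² - 33195)/(-1/78557 + 37127) = (2704 - 33195)/(2916585738/78557) = -30491*78557/2916585738 = -2395281487/2916585738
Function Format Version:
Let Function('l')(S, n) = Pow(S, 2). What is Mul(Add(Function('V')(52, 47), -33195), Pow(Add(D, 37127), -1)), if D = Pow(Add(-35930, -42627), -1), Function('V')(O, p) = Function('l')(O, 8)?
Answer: Rational(-2395281487, 2916585738) ≈ -0.82126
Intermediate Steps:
Function('V')(O, p) = Pow(O, 2)
D = Rational(-1, 78557) (D = Pow(-78557, -1) = Rational(-1, 78557) ≈ -1.2730e-5)
Mul(Add(Function('V')(52, 47), -33195), Pow(Add(D, 37127), -1)) = Mul(Add(Pow(52, 2), -33195), Pow(Add(Rational(-1, 78557), 37127), -1)) = Mul(Add(2704, -33195), Pow(Rational(2916585738, 78557), -1)) = Mul(-30491, Rational(78557, 2916585738)) = Rational(-2395281487, 2916585738)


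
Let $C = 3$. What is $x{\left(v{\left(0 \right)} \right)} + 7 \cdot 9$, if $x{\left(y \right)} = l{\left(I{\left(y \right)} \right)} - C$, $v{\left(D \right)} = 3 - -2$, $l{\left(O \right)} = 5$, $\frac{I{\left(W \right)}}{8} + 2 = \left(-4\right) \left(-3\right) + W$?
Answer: $65$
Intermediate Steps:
$I{\left(W \right)} = 80 + 8 W$ ($I{\left(W \right)} = -16 + 8 \left(\left(-4\right) \left(-3\right) + W\right) = -16 + 8 \left(12 + W\right) = -16 + \left(96 + 8 W\right) = 80 + 8 W$)
$v{\left(D \right)} = 5$ ($v{\left(D \right)} = 3 + 2 = 5$)
$x{\left(y \right)} = 2$ ($x{\left(y \right)} = 5 - 3 = 2$)
$x{\left(v{\left(0 \right)} \right)} + 7 \cdot 9 = 2 + 7 \cdot 9 = 2 + 63 = 65$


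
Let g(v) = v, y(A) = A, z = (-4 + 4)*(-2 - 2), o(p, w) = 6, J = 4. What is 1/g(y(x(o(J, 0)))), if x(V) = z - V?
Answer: -⅙ ≈ -0.16667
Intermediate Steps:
z = 0 (z = 0*(-4) = 0)
x(V) = -V (x(V) = 0 - V = -V)
1/g(y(x(o(J, 0)))) = 1/(-1*6) = 1/(-6) = -⅙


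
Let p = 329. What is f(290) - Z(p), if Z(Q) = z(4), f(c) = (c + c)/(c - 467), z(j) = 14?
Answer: -3058/177 ≈ -17.277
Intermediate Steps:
f(c) = 2*c/(-467 + c) (f(c) = (2*c)/(-467 + c) = 2*c/(-467 + c))
Z(Q) = 14
f(290) - Z(p) = 2*290/(-467 + 290) - 1*14 = 2*290/(-177) - 14 = 2*290*(-1/177) - 14 = -580/177 - 14 = -3058/177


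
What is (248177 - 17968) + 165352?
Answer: 395561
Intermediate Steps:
(248177 - 17968) + 165352 = 230209 + 165352 = 395561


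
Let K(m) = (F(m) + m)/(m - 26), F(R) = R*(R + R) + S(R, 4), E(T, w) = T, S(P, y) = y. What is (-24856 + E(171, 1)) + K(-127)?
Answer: -3808940/153 ≈ -24895.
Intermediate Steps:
F(R) = 4 + 2*R² (F(R) = R*(R + R) + 4 = R*(2*R) + 4 = 2*R² + 4 = 4 + 2*R²)
K(m) = (4 + m + 2*m²)/(-26 + m) (K(m) = ((4 + 2*m²) + m)/(m - 26) = (4 + m + 2*m²)/(-26 + m))
(-24856 + E(171, 1)) + K(-127) = (-24856 + 171) + (4 - 127 + 2*(-127)²)/(-26 - 127) = -24685 + (4 - 127 + 2*16129)/(-153) = -24685 - (4 - 127 + 32258)/153 = -24685 - 1/153*32135 = -24685 - 32135/153 = -3808940/153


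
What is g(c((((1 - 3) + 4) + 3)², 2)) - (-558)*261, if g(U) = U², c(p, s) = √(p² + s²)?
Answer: 146267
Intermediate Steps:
g(c((((1 - 3) + 4) + 3)², 2)) - (-558)*261 = (√(((((1 - 3) + 4) + 3)²)² + 2²))² - (-558)*261 = (√((((-2 + 4) + 3)²)² + 4))² - 1*(-145638) = (√(((2 + 3)²)² + 4))² + 145638 = (√((5²)² + 4))² + 145638 = (√(25² + 4))² + 145638 = (√(625 + 4))² + 145638 = (√629)² + 145638 = 629 + 145638 = 146267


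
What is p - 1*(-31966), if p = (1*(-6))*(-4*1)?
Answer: 31990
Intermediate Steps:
p = 24 (p = -6*(-4) = 24)
p - 1*(-31966) = 24 - 1*(-31966) = 24 + 31966 = 31990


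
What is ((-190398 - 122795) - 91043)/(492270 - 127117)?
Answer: -404236/365153 ≈ -1.1070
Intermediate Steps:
((-190398 - 122795) - 91043)/(492270 - 127117) = (-313193 - 91043)/365153 = -404236*1/365153 = -404236/365153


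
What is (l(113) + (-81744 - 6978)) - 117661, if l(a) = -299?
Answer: -206682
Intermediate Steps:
(l(113) + (-81744 - 6978)) - 117661 = (-299 + (-81744 - 6978)) - 117661 = (-299 - 88722) - 117661 = -89021 - 117661 = -206682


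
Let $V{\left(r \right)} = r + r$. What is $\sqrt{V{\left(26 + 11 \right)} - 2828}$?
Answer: $9 i \sqrt{34} \approx 52.479 i$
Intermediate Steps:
$V{\left(r \right)} = 2 r$
$\sqrt{V{\left(26 + 11 \right)} - 2828} = \sqrt{2 \left(26 + 11\right) - 2828} = \sqrt{2 \cdot 37 - 2828} = \sqrt{74 - 2828} = \sqrt{-2754} = 9 i \sqrt{34}$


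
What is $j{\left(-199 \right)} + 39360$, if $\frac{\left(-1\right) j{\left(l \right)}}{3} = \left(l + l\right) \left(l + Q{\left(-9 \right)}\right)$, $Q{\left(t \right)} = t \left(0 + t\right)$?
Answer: $-101532$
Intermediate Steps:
$Q{\left(t \right)} = t^{2}$ ($Q{\left(t \right)} = t t = t^{2}$)
$j{\left(l \right)} = - 6 l \left(81 + l\right)$ ($j{\left(l \right)} = - 3 \left(l + l\right) \left(l + \left(-9\right)^{2}\right) = - 3 \cdot 2 l \left(l + 81\right) = - 3 \cdot 2 l \left(81 + l\right) = - 6 l \left(81 + l\right)$)
$j{\left(-199 \right)} + 39360 = \left(-6\right) \left(-199\right) \left(81 - 199\right) + 39360 = \left(-6\right) \left(-199\right) \left(-118\right) + 39360 = -140892 + 39360 = -101532$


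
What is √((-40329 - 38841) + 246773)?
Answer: √167603 ≈ 409.39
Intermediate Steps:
√((-40329 - 38841) + 246773) = √(-79170 + 246773) = √167603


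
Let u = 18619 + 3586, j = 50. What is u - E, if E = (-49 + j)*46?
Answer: 22159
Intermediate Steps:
u = 22205
E = 46 (E = (-49 + 50)*46 = 1*46 = 46)
u - E = 22205 - 1*46 = 22205 - 46 = 22159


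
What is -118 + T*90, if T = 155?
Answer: 13832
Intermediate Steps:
-118 + T*90 = -118 + 155*90 = -118 + 13950 = 13832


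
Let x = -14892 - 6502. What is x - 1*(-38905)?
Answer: 17511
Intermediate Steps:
x = -21394
x - 1*(-38905) = -21394 - 1*(-38905) = -21394 + 38905 = 17511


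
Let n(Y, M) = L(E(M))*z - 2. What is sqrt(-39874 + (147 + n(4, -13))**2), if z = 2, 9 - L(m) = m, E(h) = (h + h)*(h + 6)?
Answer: sqrt(527) ≈ 22.956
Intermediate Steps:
E(h) = 2*h*(6 + h) (E(h) = (2*h)*(6 + h) = 2*h*(6 + h))
L(m) = 9 - m
n(Y, M) = 16 - 4*M*(6 + M) (n(Y, M) = (9 - 2*M*(6 + M))*2 - 2 = (18 - 4*M*(6 + M)) - 2 = 16 - 4*M*(6 + M))
sqrt(-39874 + (147 + n(4, -13))**2) = sqrt(-39874 + (147 + (16 - 4*(-13)*(6 - 13)))**2) = sqrt(-39874 + (147 + (16 - 4*(-13)*(-7)))**2) = sqrt(-39874 + (147 + (16 - 364))**2) = sqrt(-39874 + (147 - 348)**2) = sqrt(-39874 + (-201)**2) = sqrt(-39874 + 40401) = sqrt(527)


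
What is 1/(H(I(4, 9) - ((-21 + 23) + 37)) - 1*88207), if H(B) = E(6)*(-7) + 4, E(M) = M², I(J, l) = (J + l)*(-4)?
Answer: -1/88455 ≈ -1.1305e-5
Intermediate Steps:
I(J, l) = -4*J - 4*l
H(B) = -248 (H(B) = 6²*(-7) + 4 = 36*(-7) + 4 = -252 + 4 = -248)
1/(H(I(4, 9) - ((-21 + 23) + 37)) - 1*88207) = 1/(-248 - 1*88207) = 1/(-248 - 88207) = 1/(-88455) = -1/88455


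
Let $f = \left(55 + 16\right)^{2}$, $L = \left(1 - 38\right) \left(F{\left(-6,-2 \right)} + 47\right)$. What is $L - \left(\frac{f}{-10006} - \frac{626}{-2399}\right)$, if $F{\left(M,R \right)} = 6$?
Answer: $- \frac{47066787031}{24004394} \approx -1960.8$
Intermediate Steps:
$L = -1961$ ($L = \left(1 - 38\right) \left(6 + 47\right) = \left(1 - 38\right) 53 = \left(-37\right) 53 = -1961$)
$f = 5041$ ($f = 71^{2} = 5041$)
$L - \left(\frac{f}{-10006} - \frac{626}{-2399}\right) = -1961 - \left(\frac{5041}{-10006} - \frac{626}{-2399}\right) = -1961 - \left(5041 \left(- \frac{1}{10006}\right) - - \frac{626}{2399}\right) = -1961 - \left(- \frac{5041}{10006} + \frac{626}{2399}\right) = -1961 - - \frac{5829603}{24004394} = -1961 + \frac{5829603}{24004394} = - \frac{47066787031}{24004394}$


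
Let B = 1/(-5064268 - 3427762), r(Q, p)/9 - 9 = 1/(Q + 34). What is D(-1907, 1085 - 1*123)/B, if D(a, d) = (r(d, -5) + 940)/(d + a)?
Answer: 41122655275/4482 ≈ 9.1751e+6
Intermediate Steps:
r(Q, p) = 81 + 9/(34 + Q) (r(Q, p) = 81 + 9/(Q + 34) = 81 + 9/(34 + Q))
B = -1/8492030 (B = 1/(-8492030) = -1/8492030 ≈ -1.1776e-7)
D(a, d) = (940 + 9*(307 + 9*d)/(34 + d))/(a + d) (D(a, d) = (9*(307 + 9*d)/(34 + d) + 940)/(d + a) = (940 + 9*(307 + 9*d)/(34 + d))/(a + d))
D(-1907, 1085 - 1*123)/B = ((34723 + 1021*(1085 - 1*123))/((34 + (1085 - 1*123))*(-1907 + (1085 - 1*123))))/(-1/8492030) = ((34723 + 1021*(1085 - 123))/((34 + (1085 - 123))*(-1907 + (1085 - 123))))*(-8492030) = ((34723 + 1021*962)/((34 + 962)*(-1907 + 962)))*(-8492030) = ((34723 + 982202)/(996*(-945)))*(-8492030) = ((1/996)*(-1/945)*1016925)*(-8492030) = -9685/8964*(-8492030) = 41122655275/4482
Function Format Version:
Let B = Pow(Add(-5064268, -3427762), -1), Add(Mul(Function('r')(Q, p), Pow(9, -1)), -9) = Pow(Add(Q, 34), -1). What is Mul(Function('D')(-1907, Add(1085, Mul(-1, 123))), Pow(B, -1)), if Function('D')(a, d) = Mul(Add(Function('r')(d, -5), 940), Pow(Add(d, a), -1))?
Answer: Rational(41122655275, 4482) ≈ 9.1751e+6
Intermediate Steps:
Function('r')(Q, p) = Add(81, Mul(9, Pow(Add(34, Q), -1))) (Function('r')(Q, p) = Add(81, Mul(9, Pow(Add(Q, 34), -1))) = Add(81, Mul(9, Pow(Add(34, Q), -1))))
B = Rational(-1, 8492030) (B = Pow(-8492030, -1) = Rational(-1, 8492030) ≈ -1.1776e-7)
Function('D')(a, d) = Mul(Pow(Add(a, d), -1), Add(940, Mul(9, Pow(Add(34, d), -1), Add(307, Mul(9, d))))) (Function('D')(a, d) = Mul(Add(Mul(9, Pow(Add(34, d), -1), Add(307, Mul(9, d))), 940), Pow(Add(d, a), -1)) = Mul(Add(940, Mul(9, Pow(Add(34, d), -1), Add(307, Mul(9, d)))), Pow(Add(a, d), -1)) = Mul(Pow(Add(a, d), -1), Add(940, Mul(9, Pow(Add(34, d), -1), Add(307, Mul(9, d))))))
Mul(Function('D')(-1907, Add(1085, Mul(-1, 123))), Pow(B, -1)) = Mul(Mul(Pow(Add(34, Add(1085, Mul(-1, 123))), -1), Pow(Add(-1907, Add(1085, Mul(-1, 123))), -1), Add(34723, Mul(1021, Add(1085, Mul(-1, 123))))), Pow(Rational(-1, 8492030), -1)) = Mul(Mul(Pow(Add(34, Add(1085, -123)), -1), Pow(Add(-1907, Add(1085, -123)), -1), Add(34723, Mul(1021, Add(1085, -123)))), -8492030) = Mul(Mul(Pow(Add(34, 962), -1), Pow(Add(-1907, 962), -1), Add(34723, Mul(1021, 962))), -8492030) = Mul(Mul(Pow(996, -1), Pow(-945, -1), Add(34723, 982202)), -8492030) = Mul(Mul(Rational(1, 996), Rational(-1, 945), 1016925), -8492030) = Mul(Rational(-9685, 8964), -8492030) = Rational(41122655275, 4482)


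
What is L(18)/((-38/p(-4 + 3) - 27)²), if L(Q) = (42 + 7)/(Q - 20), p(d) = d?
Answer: -49/242 ≈ -0.20248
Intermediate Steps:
L(Q) = 49/(-20 + Q)
L(18)/((-38/p(-4 + 3) - 27)²) = (49/(-20 + 18))/((-38/(-4 + 3) - 27)²) = (49/(-2))/((-38/(-1) - 27)²) = (49*(-½))/((-38*(-1) - 27)²) = -49/(2*(38 - 27)²) = -49/(2*(11²)) = -49/2/121 = -49/2*1/121 = -49/242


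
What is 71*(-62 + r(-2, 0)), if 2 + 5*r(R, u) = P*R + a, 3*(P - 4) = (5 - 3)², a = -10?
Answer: -70858/15 ≈ -4723.9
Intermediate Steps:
P = 16/3 (P = 4 + (5 - 3)²/3 = 4 + (⅓)*2² = 4 + (⅓)*4 = 4 + 4/3 = 16/3 ≈ 5.3333)
r(R, u) = -12/5 + 16*R/15 (r(R, u) = -⅖ + (16*R/3 - 10)/5 = -⅖ + (-10 + 16*R/3)/5 = -⅖ + (-2 + 16*R/15) = -12/5 + 16*R/15)
71*(-62 + r(-2, 0)) = 71*(-62 + (-12/5 + (16/15)*(-2))) = 71*(-62 + (-12/5 - 32/15)) = 71*(-62 - 68/15) = 71*(-998/15) = -70858/15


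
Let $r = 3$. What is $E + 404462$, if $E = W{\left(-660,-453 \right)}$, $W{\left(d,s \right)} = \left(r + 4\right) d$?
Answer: $399842$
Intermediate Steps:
$W{\left(d,s \right)} = 7 d$ ($W{\left(d,s \right)} = \left(3 + 4\right) d = 7 d$)
$E = -4620$ ($E = 7 \left(-660\right) = -4620$)
$E + 404462 = -4620 + 404462 = 399842$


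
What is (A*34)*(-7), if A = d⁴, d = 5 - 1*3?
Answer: -3808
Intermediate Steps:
d = 2 (d = 5 - 3 = 2)
A = 16 (A = 2⁴ = 16)
(A*34)*(-7) = (16*34)*(-7) = 544*(-7) = -3808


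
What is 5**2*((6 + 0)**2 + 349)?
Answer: 9625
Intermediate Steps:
5**2*((6 + 0)**2 + 349) = 25*(6**2 + 349) = 25*(36 + 349) = 25*385 = 9625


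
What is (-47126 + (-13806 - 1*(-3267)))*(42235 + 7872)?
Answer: -2889420155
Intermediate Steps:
(-47126 + (-13806 - 1*(-3267)))*(42235 + 7872) = (-47126 + (-13806 + 3267))*50107 = (-47126 - 10539)*50107 = -57665*50107 = -2889420155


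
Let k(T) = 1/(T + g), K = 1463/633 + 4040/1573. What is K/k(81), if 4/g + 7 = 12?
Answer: 1987175171/4978545 ≈ 399.15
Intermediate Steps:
g = ⅘ (g = 4/(-7 + 12) = 4/5 = 4*(⅕) = ⅘ ≈ 0.80000)
K = 4858619/995709 (K = 1463*(1/633) + 4040*(1/1573) = 1463/633 + 4040/1573 = 4858619/995709 ≈ 4.8796)
k(T) = 1/(⅘ + T) (k(T) = 1/(T + ⅘) = 1/(⅘ + T))
K/k(81) = 4858619/(995709*((5/(4 + 5*81)))) = 4858619/(995709*((5/(4 + 405)))) = 4858619/(995709*((5/409))) = 4858619/(995709*((5*(1/409)))) = 4858619/(995709*(5/409)) = (4858619/995709)*(409/5) = 1987175171/4978545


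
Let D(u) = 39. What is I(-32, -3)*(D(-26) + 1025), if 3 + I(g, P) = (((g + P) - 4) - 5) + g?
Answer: -84056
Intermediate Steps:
I(g, P) = -12 + P + 2*g (I(g, P) = -3 + ((((g + P) - 4) - 5) + g) = -3 + ((((P + g) - 4) - 5) + g) = -3 + (((-4 + P + g) - 5) + g) = -3 + ((-9 + P + g) + g) = -3 + (-9 + P + 2*g) = -12 + P + 2*g)
I(-32, -3)*(D(-26) + 1025) = (-12 - 3 + 2*(-32))*(39 + 1025) = (-12 - 3 - 64)*1064 = -79*1064 = -84056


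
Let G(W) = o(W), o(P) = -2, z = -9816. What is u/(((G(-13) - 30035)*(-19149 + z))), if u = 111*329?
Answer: 1739/41429605 ≈ 4.1975e-5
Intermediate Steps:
u = 36519
G(W) = -2
u/(((G(-13) - 30035)*(-19149 + z))) = 36519/(((-2 - 30035)*(-19149 - 9816))) = 36519/((-30037*(-28965))) = 36519/870021705 = 36519*(1/870021705) = 1739/41429605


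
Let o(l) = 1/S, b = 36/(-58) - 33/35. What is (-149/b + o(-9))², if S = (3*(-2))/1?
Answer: 10129818609/1119364 ≈ 9049.6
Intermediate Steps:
b = -1587/1015 (b = 36*(-1/58) - 33*1/35 = -18/29 - 33/35 = -1587/1015 ≈ -1.5635)
S = -6 (S = -6*1 = -6)
o(l) = -⅙ (o(l) = 1/(-6) = -⅙)
(-149/b + o(-9))² = (-149/(-1587/1015) - ⅙)² = (-149*(-1015/1587) - ⅙)² = (151235/1587 - ⅙)² = (100647/1058)² = 10129818609/1119364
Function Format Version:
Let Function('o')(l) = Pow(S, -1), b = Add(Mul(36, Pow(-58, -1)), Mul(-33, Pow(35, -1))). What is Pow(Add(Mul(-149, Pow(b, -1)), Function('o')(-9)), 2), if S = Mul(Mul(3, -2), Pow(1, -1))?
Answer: Rational(10129818609, 1119364) ≈ 9049.6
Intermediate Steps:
b = Rational(-1587, 1015) (b = Add(Mul(36, Rational(-1, 58)), Mul(-33, Rational(1, 35))) = Add(Rational(-18, 29), Rational(-33, 35)) = Rational(-1587, 1015) ≈ -1.5635)
S = -6 (S = Mul(-6, 1) = -6)
Function('o')(l) = Rational(-1, 6) (Function('o')(l) = Pow(-6, -1) = Rational(-1, 6))
Pow(Add(Mul(-149, Pow(b, -1)), Function('o')(-9)), 2) = Pow(Add(Mul(-149, Pow(Rational(-1587, 1015), -1)), Rational(-1, 6)), 2) = Pow(Add(Mul(-149, Rational(-1015, 1587)), Rational(-1, 6)), 2) = Pow(Add(Rational(151235, 1587), Rational(-1, 6)), 2) = Pow(Rational(100647, 1058), 2) = Rational(10129818609, 1119364)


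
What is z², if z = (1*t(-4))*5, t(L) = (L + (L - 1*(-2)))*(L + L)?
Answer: 57600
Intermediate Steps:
t(L) = 2*L*(2 + 2*L) (t(L) = (L + (L + 2))*(2*L) = (L + (2 + L))*(2*L) = (2 + 2*L)*(2*L) = 2*L*(2 + 2*L))
z = 240 (z = (1*(4*(-4)*(1 - 4)))*5 = (1*(4*(-4)*(-3)))*5 = (1*48)*5 = 48*5 = 240)
z² = 240² = 57600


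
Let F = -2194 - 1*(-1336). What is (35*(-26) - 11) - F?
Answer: -63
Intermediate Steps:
F = -858 (F = -2194 + 1336 = -858)
(35*(-26) - 11) - F = (35*(-26) - 11) - 1*(-858) = (-910 - 11) + 858 = -921 + 858 = -63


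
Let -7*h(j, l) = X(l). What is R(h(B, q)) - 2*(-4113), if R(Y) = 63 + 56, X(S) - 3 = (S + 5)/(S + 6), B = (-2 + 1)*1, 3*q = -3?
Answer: 8345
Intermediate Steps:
q = -1 (q = (⅓)*(-3) = -1)
B = -1 (B = -1*1 = -1)
X(S) = 3 + (5 + S)/(6 + S) (X(S) = 3 + (S + 5)/(S + 6) = 3 + (5 + S)/(6 + S))
h(j, l) = -(23 + 4*l)/(7*(6 + l))
R(Y) = 119
R(h(B, q)) - 2*(-4113) = 119 - 2*(-4113) = 119 + 8226 = 8345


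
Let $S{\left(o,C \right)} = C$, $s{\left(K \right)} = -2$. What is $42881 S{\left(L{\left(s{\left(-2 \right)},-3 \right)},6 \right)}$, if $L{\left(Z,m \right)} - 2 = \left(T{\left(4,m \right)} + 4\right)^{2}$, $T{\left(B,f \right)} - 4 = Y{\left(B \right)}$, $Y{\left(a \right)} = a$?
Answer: $257286$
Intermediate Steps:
$T{\left(B,f \right)} = 4 + B$
$L{\left(Z,m \right)} = 146$ ($L{\left(Z,m \right)} = 2 + \left(\left(4 + 4\right) + 4\right)^{2} = 2 + \left(8 + 4\right)^{2} = 2 + 12^{2} = 2 + 144 = 146$)
$42881 S{\left(L{\left(s{\left(-2 \right)},-3 \right)},6 \right)} = 42881 \cdot 6 = 257286$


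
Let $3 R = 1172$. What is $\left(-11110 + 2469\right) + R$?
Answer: $- \frac{24751}{3} \approx -8250.3$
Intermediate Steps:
$R = \frac{1172}{3}$ ($R = \frac{1}{3} \cdot 1172 = \frac{1172}{3} \approx 390.67$)
$\left(-11110 + 2469\right) + R = \left(-11110 + 2469\right) + \frac{1172}{3} = -8641 + \frac{1172}{3} = - \frac{24751}{3}$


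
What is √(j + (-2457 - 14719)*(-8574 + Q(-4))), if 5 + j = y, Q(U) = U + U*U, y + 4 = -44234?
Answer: √147016669 ≈ 12125.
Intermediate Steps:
y = -44238 (y = -4 - 44234 = -44238)
Q(U) = U + U²
j = -44243 (j = -5 - 44238 = -44243)
√(j + (-2457 - 14719)*(-8574 + Q(-4))) = √(-44243 + (-2457 - 14719)*(-8574 - 4*(1 - 4))) = √(-44243 - 17176*(-8574 - 4*(-3))) = √(-44243 - 17176*(-8574 + 12)) = √(-44243 - 17176*(-8562)) = √(-44243 + 147060912) = √147016669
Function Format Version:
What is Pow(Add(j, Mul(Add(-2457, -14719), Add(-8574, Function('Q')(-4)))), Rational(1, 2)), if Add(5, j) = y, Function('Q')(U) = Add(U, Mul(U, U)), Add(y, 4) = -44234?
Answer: Pow(147016669, Rational(1, 2)) ≈ 12125.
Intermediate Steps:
y = -44238 (y = Add(-4, -44234) = -44238)
Function('Q')(U) = Add(U, Pow(U, 2))
j = -44243 (j = Add(-5, -44238) = -44243)
Pow(Add(j, Mul(Add(-2457, -14719), Add(-8574, Function('Q')(-4)))), Rational(1, 2)) = Pow(Add(-44243, Mul(Add(-2457, -14719), Add(-8574, Mul(-4, Add(1, -4))))), Rational(1, 2)) = Pow(Add(-44243, Mul(-17176, Add(-8574, Mul(-4, -3)))), Rational(1, 2)) = Pow(Add(-44243, Mul(-17176, Add(-8574, 12))), Rational(1, 2)) = Pow(Add(-44243, Mul(-17176, -8562)), Rational(1, 2)) = Pow(Add(-44243, 147060912), Rational(1, 2)) = Pow(147016669, Rational(1, 2))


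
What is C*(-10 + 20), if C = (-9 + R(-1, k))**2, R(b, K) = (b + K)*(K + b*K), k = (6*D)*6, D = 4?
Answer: 810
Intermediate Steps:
k = 144 (k = (6*4)*6 = 24*6 = 144)
R(b, K) = (K + b)*(K + K*b)
C = 81 (C = (-9 + 144*(144 - 1 + (-1)**2 + 144*(-1)))**2 = (-9 + 144*(144 - 1 + 1 - 144))**2 = (-9 + 144*0)**2 = (-9 + 0)**2 = (-9)**2 = 81)
C*(-10 + 20) = 81*(-10 + 20) = 81*10 = 810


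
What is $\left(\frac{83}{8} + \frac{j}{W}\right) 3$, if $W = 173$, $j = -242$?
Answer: $\frac{37269}{1384} \approx 26.928$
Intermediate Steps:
$\left(\frac{83}{8} + \frac{j}{W}\right) 3 = \left(\frac{83}{8} - \frac{242}{173}\right) 3 = \frac{12423}{1384} \cdot 3 = \frac{37269}{1384}$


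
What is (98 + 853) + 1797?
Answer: 2748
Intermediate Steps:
(98 + 853) + 1797 = 951 + 1797 = 2748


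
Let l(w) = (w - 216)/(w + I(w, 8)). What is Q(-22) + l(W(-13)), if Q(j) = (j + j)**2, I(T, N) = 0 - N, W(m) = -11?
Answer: 37011/19 ≈ 1947.9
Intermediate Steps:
I(T, N) = -N
Q(j) = 4*j**2 (Q(j) = (2*j)**2 = 4*j**2)
l(w) = (-216 + w)/(-8 + w) (l(w) = (w - 216)/(w - 1*8) = (-216 + w)/(w - 8) = (-216 + w)/(-8 + w))
Q(-22) + l(W(-13)) = 4*(-22)**2 + (-216 - 11)/(-8 - 11) = 4*484 - 227/(-19) = 1936 - 1/19*(-227) = 1936 + 227/19 = 37011/19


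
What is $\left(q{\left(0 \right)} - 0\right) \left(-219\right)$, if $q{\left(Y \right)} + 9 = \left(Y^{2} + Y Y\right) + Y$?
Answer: $1971$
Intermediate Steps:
$q{\left(Y \right)} = -9 + Y + 2 Y^{2}$ ($q{\left(Y \right)} = -9 + \left(\left(Y^{2} + Y Y\right) + Y\right) = -9 + \left(\left(Y^{2} + Y^{2}\right) + Y\right) = -9 + \left(2 Y^{2} + Y\right) = -9 + \left(Y + 2 Y^{2}\right) = -9 + Y + 2 Y^{2}$)
$\left(q{\left(0 \right)} - 0\right) \left(-219\right) = \left(\left(-9 + 0 + 2 \cdot 0^{2}\right) - 0\right) \left(-219\right) = \left(\left(-9 + 0 + 2 \cdot 0\right) + 0\right) \left(-219\right) = \left(\left(-9 + 0 + 0\right) + 0\right) \left(-219\right) = \left(-9 + 0\right) \left(-219\right) = \left(-9\right) \left(-219\right) = 1971$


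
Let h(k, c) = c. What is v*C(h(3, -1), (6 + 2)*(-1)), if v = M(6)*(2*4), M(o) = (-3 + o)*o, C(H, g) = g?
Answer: -1152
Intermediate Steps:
M(o) = o*(-3 + o)
v = 144 (v = (6*(-3 + 6))*(2*4) = (6*3)*8 = 18*8 = 144)
v*C(h(3, -1), (6 + 2)*(-1)) = 144*((6 + 2)*(-1)) = 144*(8*(-1)) = 144*(-8) = -1152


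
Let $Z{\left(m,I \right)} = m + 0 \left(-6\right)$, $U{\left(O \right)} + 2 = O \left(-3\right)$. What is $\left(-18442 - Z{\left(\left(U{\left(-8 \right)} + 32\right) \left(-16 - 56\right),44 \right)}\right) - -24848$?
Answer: $10294$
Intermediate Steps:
$U{\left(O \right)} = -2 - 3 O$ ($U{\left(O \right)} = -2 + O \left(-3\right) = -2 - 3 O$)
$Z{\left(m,I \right)} = m$ ($Z{\left(m,I \right)} = m + 0 = m$)
$\left(-18442 - Z{\left(\left(U{\left(-8 \right)} + 32\right) \left(-16 - 56\right),44 \right)}\right) - -24848 = \left(-18442 - \left(\left(-2 - -24\right) + 32\right) \left(-16 - 56\right)\right) - -24848 = \left(-18442 - \left(\left(-2 + 24\right) + 32\right) \left(-72\right)\right) + 24848 = \left(-18442 - \left(22 + 32\right) \left(-72\right)\right) + 24848 = \left(-18442 - 54 \left(-72\right)\right) + 24848 = \left(-18442 - -3888\right) + 24848 = \left(-18442 + 3888\right) + 24848 = -14554 + 24848 = 10294$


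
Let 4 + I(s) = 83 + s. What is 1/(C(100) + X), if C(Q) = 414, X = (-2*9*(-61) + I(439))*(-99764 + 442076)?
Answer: 1/553176606 ≈ 1.8077e-9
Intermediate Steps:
I(s) = 79 + s (I(s) = -4 + (83 + s) = 79 + s)
X = 553176192 (X = (-2*9*(-61) + (79 + 439))*(-99764 + 442076) = (-18*(-61) + 518)*342312 = (1098 + 518)*342312 = 1616*342312 = 553176192)
1/(C(100) + X) = 1/(414 + 553176192) = 1/553176606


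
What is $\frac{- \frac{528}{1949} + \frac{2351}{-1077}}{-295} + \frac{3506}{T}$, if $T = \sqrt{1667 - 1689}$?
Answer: $\frac{1030151}{123845307} - \frac{1753 i \sqrt{22}}{11} \approx 0.0083181 - 747.48 i$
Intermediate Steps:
$T = i \sqrt{22}$ ($T = \sqrt{-22} = i \sqrt{22} \approx 4.6904 i$)
$\frac{- \frac{528}{1949} + \frac{2351}{-1077}}{-295} + \frac{3506}{T} = \frac{- \frac{528}{1949} + \frac{2351}{-1077}}{-295} + \frac{3506}{i \sqrt{22}} = \left(\left(-528\right) \frac{1}{1949} + 2351 \left(- \frac{1}{1077}\right)\right) \left(- \frac{1}{295}\right) + 3506 \left(- \frac{i \sqrt{22}}{22}\right) = \left(- \frac{528}{1949} - \frac{2351}{1077}\right) \left(- \frac{1}{295}\right) - \frac{1753 i \sqrt{22}}{11} = \left(- \frac{5150755}{2099073}\right) \left(- \frac{1}{295}\right) - \frac{1753 i \sqrt{22}}{11} = \frac{1030151}{123845307} - \frac{1753 i \sqrt{22}}{11}$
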